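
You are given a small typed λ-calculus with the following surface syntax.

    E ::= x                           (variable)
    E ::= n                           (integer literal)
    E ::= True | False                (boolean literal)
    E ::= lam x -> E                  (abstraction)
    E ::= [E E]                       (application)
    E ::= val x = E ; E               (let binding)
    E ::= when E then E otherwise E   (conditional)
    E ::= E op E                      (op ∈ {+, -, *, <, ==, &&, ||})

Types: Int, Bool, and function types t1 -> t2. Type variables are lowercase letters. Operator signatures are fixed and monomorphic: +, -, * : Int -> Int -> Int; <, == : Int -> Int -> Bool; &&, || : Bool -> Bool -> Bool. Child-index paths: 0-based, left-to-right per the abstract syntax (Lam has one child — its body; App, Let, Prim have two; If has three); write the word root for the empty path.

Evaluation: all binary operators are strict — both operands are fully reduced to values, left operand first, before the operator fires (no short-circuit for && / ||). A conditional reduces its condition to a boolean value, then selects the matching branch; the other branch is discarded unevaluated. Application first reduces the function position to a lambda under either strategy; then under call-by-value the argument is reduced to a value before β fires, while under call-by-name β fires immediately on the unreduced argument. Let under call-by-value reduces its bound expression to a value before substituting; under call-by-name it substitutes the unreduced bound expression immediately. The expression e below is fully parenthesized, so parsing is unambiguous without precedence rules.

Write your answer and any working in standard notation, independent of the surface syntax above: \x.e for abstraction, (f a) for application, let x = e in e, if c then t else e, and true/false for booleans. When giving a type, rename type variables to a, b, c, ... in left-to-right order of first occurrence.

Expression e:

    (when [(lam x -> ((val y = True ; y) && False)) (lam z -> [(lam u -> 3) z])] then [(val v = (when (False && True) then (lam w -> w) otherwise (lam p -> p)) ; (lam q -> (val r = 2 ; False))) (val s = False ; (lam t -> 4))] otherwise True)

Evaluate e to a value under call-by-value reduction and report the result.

Answer: true

Trace:
step 0: (if ((\x.((let y = true in y) && false)) (\z.((\u.3) z))) then ((let v = (if (false && true) then (\w.w) else (\p.p)) in (\q.(let r = 2 in false))) (let s = false in (\t.4))) else true)
step 1: [beta@0] (if ((let y = true in y) && false) then ((let v = (if (false && true) then (\w.w) else (\p.p)) in (\q.(let r = 2 in false))) (let s = false in (\t.4))) else true)
step 2: [let@0.0] (if (true && false) then ((let v = (if (false && true) then (\w.w) else (\p.p)) in (\q.(let r = 2 in false))) (let s = false in (\t.4))) else true)
step 3: [delta@0] (if false then ((let v = (if (false && true) then (\w.w) else (\p.p)) in (\q.(let r = 2 in false))) (let s = false in (\t.4))) else true)
step 4: [if@root] true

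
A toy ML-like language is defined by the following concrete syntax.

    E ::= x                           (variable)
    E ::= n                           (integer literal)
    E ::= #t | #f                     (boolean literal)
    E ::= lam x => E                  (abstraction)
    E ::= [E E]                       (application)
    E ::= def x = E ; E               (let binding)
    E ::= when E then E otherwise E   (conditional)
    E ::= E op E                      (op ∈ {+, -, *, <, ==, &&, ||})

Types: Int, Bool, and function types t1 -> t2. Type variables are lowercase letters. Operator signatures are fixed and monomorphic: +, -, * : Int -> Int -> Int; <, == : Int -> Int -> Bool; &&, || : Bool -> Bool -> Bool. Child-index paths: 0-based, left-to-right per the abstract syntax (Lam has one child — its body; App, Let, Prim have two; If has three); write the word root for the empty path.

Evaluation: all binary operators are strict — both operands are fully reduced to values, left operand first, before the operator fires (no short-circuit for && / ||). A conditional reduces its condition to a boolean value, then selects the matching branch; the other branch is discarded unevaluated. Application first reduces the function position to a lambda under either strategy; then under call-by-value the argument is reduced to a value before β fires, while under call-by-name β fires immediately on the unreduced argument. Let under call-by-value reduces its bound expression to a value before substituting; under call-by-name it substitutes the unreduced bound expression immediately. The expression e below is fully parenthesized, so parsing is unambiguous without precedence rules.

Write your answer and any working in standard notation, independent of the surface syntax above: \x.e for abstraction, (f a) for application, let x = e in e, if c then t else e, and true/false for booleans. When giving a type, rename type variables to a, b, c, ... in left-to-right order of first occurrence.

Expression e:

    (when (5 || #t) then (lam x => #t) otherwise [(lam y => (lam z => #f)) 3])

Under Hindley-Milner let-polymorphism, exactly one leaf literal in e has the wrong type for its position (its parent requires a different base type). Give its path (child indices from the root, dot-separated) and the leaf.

Working:
  unify Int ~ Bool
  FAIL: mismatch Int ~ Bool

Answer: 0.0 : 5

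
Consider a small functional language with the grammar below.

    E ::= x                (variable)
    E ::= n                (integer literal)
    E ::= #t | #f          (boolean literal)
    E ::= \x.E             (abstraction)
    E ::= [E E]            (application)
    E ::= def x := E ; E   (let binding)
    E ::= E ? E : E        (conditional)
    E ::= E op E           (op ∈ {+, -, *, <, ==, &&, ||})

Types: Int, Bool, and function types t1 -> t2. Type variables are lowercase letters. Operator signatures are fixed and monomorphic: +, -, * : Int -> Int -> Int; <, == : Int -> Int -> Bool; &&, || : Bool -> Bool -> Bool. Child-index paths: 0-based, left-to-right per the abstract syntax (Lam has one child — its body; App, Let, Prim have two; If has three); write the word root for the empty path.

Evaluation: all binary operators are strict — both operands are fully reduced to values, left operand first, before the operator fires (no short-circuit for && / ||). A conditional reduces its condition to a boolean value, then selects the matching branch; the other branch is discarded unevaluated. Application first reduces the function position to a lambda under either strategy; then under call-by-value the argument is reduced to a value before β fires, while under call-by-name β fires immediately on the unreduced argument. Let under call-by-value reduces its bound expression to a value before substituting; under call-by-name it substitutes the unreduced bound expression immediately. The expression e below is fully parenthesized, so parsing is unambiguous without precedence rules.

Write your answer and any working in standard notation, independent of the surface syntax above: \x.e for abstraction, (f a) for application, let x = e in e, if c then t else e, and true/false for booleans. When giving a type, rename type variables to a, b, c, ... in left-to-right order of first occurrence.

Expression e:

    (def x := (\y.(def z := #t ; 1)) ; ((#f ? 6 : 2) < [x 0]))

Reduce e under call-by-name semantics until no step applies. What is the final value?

Answer: false

Trace:
step 0: (let x = (\y.(let z = true in 1)) in ((if false then 6 else 2) < (x 0)))
step 1: [let@root] ((if false then 6 else 2) < ((\y.(let z = true in 1)) 0))
step 2: [if@0] (2 < ((\y.(let z = true in 1)) 0))
step 3: [beta@1] (2 < (let z = true in 1))
step 4: [let@1] (2 < 1)
step 5: [delta@root] false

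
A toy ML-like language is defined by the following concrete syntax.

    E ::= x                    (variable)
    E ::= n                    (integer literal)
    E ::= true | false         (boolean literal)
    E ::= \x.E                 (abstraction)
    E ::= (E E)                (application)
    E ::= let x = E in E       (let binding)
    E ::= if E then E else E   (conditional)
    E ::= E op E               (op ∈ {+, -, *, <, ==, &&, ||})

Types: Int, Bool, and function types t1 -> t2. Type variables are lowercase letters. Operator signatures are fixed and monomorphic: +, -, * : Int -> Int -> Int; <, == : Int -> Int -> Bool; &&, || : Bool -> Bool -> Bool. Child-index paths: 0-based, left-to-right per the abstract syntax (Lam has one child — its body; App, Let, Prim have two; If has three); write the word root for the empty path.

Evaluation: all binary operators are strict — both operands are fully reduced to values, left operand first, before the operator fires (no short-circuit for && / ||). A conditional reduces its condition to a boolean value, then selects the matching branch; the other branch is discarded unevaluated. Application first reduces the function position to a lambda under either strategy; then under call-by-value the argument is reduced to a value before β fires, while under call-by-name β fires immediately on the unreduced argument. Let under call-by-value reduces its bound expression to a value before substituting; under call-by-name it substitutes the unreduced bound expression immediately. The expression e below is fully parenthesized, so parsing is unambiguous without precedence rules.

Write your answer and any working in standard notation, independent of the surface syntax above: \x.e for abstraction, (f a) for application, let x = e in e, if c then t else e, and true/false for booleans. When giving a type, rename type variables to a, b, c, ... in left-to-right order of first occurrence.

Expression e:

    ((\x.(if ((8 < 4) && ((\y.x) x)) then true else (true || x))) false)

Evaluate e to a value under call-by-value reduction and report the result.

Answer: true

Working:
step 0: ((\x.(if ((8 < 4) && ((\y.x) x)) then true else (true || x))) false)
step 1: [beta@root] (if ((8 < 4) && ((\y.false) false)) then true else (true || false))
step 2: [delta@0.0] (if (false && ((\y.false) false)) then true else (true || false))
step 3: [beta@0.1] (if (false && false) then true else (true || false))
step 4: [delta@0] (if false then true else (true || false))
step 5: [if@root] (true || false)
step 6: [delta@root] true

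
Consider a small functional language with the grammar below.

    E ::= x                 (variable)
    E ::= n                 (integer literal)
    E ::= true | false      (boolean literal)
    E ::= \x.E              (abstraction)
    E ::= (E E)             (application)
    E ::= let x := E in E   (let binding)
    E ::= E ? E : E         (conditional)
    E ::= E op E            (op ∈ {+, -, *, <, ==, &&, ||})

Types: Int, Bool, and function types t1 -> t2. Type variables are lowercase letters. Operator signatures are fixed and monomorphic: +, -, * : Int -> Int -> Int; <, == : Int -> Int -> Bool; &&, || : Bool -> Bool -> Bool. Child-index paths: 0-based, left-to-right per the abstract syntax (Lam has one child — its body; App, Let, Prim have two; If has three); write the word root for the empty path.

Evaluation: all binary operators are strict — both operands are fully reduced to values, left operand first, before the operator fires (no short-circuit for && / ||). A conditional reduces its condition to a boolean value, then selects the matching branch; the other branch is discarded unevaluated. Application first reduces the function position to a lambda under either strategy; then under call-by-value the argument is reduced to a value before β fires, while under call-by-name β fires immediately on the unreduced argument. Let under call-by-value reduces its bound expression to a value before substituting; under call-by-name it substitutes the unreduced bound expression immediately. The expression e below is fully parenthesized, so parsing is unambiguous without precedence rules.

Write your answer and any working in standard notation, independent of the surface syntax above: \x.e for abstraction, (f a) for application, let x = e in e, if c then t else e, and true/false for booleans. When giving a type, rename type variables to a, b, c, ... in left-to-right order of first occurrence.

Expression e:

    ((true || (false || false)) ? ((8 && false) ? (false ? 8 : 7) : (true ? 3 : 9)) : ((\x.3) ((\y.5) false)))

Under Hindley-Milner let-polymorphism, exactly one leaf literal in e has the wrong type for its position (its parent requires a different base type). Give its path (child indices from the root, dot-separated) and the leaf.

Answer: 1.0.0 : 8

Trace:
  unify Bool ~ Bool
  unify Bool ~ Bool
  unify Bool ~ Bool
  unify Bool ~ Bool
  unify Bool ~ Bool
  unify Int ~ Bool
  FAIL: mismatch Int ~ Bool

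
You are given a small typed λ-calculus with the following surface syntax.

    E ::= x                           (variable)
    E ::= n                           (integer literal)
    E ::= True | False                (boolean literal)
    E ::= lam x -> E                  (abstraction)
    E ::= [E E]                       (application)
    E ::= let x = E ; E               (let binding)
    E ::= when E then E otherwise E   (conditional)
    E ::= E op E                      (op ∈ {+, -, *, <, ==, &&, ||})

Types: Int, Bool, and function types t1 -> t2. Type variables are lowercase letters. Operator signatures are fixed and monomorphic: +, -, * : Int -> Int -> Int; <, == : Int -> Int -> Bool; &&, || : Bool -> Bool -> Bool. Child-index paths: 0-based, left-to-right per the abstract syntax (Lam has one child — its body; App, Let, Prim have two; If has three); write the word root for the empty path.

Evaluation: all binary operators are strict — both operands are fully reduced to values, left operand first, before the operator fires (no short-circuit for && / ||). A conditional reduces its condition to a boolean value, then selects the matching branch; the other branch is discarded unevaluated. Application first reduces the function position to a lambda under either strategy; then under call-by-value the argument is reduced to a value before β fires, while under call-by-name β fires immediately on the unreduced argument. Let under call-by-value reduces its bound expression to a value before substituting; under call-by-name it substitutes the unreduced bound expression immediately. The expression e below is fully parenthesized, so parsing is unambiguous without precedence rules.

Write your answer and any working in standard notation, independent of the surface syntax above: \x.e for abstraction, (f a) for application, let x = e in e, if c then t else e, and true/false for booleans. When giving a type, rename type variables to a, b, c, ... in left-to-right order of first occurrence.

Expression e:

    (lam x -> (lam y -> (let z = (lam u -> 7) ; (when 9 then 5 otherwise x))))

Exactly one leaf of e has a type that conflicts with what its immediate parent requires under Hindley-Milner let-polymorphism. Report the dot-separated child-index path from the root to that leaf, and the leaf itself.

Answer: 0.0.1.0 : 9

Trace:
\u._ : c -> Int
let z : forall. c -> Int
  unify Int ~ Bool
  FAIL: mismatch Int ~ Bool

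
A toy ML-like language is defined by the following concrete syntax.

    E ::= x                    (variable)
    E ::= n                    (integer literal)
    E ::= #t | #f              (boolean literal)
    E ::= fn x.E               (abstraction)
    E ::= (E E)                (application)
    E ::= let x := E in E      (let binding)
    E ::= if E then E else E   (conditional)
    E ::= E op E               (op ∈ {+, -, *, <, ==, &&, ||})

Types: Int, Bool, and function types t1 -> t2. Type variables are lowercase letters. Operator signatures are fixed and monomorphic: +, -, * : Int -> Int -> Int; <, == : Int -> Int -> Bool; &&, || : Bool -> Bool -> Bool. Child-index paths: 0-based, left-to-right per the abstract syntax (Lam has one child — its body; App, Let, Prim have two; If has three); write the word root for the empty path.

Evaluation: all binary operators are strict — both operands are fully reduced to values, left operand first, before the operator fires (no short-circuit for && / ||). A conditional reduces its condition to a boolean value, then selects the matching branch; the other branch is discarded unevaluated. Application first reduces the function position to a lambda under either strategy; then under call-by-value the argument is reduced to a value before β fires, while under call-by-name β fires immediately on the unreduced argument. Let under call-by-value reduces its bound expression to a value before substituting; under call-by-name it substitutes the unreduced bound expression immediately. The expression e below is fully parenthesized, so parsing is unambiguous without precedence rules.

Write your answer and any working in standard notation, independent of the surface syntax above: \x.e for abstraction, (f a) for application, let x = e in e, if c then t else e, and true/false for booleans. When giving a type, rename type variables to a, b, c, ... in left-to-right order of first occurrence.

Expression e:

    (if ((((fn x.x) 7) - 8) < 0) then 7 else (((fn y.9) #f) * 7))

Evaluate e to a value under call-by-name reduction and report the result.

Trace:
step 0: (if ((((\x.x) 7) - 8) < 0) then 7 else (((\y.9) false) * 7))
step 1: [beta@0.0.0] (if ((7 - 8) < 0) then 7 else (((\y.9) false) * 7))
step 2: [delta@0.0] (if (-1 < 0) then 7 else (((\y.9) false) * 7))
step 3: [delta@0] (if true then 7 else (((\y.9) false) * 7))
step 4: [if@root] 7

Answer: 7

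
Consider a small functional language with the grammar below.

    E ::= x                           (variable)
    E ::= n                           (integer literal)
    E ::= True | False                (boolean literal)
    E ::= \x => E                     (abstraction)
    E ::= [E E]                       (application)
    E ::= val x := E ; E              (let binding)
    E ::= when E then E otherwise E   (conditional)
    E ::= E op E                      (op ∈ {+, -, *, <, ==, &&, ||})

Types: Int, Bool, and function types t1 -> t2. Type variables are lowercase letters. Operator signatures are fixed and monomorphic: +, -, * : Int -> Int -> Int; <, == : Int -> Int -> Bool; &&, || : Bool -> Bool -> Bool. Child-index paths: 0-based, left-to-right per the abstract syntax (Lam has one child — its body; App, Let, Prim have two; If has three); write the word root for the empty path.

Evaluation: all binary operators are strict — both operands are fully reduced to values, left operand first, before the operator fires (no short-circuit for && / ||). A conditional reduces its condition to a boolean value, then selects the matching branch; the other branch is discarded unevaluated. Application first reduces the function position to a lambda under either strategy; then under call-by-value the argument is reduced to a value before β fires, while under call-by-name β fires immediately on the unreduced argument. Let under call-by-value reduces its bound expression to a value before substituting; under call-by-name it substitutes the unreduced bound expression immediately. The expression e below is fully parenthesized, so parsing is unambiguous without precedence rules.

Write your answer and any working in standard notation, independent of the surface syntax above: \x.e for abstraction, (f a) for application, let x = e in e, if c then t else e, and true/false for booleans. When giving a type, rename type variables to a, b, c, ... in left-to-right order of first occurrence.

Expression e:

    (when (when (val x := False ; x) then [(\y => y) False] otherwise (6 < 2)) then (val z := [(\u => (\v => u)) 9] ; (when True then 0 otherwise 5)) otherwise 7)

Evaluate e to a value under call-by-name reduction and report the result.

Answer: 7

Trace:
step 0: (if (if (let x = false in x) then ((\y.y) false) else (6 < 2)) then (let z = ((\u.(\v.u)) 9) in (if true then 0 else 5)) else 7)
step 1: [let@0.0] (if (if false then ((\y.y) false) else (6 < 2)) then (let z = ((\u.(\v.u)) 9) in (if true then 0 else 5)) else 7)
step 2: [if@0] (if (6 < 2) then (let z = ((\u.(\v.u)) 9) in (if true then 0 else 5)) else 7)
step 3: [delta@0] (if false then (let z = ((\u.(\v.u)) 9) in (if true then 0 else 5)) else 7)
step 4: [if@root] 7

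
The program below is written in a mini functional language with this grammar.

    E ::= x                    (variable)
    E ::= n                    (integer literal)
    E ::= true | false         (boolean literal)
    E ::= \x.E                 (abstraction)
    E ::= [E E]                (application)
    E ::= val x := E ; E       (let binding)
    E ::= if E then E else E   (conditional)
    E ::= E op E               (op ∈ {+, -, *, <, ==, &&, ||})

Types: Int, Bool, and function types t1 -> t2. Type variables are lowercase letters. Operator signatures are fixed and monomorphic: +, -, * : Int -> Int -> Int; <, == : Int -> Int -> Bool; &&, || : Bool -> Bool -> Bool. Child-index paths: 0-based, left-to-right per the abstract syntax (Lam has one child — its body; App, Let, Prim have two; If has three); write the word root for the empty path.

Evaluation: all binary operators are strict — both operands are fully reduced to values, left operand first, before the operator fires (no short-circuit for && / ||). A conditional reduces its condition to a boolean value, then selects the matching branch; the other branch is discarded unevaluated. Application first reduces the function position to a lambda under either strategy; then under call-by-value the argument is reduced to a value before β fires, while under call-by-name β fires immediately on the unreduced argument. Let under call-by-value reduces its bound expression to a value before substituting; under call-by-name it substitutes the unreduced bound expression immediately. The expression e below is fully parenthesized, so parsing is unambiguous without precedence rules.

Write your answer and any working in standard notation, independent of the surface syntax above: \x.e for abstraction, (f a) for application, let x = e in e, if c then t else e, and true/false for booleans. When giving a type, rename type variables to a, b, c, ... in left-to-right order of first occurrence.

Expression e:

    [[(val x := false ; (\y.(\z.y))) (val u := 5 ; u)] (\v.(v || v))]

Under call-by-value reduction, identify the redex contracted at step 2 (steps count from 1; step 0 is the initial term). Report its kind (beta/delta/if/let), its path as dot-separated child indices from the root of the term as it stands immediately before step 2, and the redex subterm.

Trace:
step 0: (((let x = false in (\y.(\z.y))) (let u = 5 in u)) (\v.(v || v)))
step 1: [let@0.0] (((\y.(\z.y)) (let u = 5 in u)) (\v.(v || v)))
step 2: [let@0.1] (((\y.(\z.y)) 5) (\v.(v || v)))

Answer: let at 0.1 : (let u = 5 in u)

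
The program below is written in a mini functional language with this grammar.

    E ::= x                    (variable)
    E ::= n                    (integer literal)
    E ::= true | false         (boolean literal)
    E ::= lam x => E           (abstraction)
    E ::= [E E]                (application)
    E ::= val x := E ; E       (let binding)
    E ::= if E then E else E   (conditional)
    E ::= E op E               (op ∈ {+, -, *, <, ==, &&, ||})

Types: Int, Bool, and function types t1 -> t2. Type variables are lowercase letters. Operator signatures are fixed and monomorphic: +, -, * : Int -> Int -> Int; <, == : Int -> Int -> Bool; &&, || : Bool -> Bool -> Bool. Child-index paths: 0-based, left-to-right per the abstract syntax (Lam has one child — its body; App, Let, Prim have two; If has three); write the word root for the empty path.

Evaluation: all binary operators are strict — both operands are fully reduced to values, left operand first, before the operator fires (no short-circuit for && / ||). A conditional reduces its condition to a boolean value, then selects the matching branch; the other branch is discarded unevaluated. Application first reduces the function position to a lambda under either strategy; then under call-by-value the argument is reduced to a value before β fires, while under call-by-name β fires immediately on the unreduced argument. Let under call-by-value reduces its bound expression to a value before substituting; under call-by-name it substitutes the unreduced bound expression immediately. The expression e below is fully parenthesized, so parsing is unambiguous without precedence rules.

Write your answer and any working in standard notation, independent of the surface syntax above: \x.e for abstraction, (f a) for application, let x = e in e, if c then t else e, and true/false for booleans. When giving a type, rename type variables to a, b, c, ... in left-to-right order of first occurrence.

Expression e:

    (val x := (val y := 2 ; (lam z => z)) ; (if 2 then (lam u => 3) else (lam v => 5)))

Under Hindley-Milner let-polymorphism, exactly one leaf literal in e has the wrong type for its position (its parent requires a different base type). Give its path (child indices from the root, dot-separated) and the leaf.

Answer: 1.0 : 2

Working:
let y : Int
z : a
\z._ : a -> a
let x : forall. a -> a
  unify Int ~ Bool
  FAIL: mismatch Int ~ Bool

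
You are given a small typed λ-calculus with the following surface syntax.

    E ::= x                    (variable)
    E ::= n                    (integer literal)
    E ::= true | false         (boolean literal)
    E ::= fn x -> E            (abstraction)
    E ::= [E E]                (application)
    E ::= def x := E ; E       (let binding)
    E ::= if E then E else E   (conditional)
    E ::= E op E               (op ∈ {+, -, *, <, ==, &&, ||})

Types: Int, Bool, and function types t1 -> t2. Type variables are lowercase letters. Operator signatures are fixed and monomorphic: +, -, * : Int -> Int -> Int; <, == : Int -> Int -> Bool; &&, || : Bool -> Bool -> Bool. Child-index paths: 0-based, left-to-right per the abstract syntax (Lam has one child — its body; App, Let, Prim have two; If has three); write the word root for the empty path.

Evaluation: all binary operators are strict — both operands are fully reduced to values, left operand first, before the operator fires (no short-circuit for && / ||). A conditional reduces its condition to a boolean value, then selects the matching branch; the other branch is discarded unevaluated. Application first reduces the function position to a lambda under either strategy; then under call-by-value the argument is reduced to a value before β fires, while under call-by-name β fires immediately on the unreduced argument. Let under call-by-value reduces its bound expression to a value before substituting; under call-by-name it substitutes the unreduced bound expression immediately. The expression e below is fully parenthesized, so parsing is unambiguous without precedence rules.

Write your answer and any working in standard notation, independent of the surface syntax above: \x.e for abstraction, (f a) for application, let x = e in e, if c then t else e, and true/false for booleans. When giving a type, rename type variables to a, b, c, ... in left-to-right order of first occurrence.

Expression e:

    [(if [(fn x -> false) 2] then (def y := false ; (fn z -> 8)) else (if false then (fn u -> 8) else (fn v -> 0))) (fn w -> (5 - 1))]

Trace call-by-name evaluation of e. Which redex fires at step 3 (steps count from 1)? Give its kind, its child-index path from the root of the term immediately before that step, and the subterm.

Working:
step 0: ((if ((\x.false) 2) then (let y = false in (\z.8)) else (if false then (\u.8) else (\v.0))) (\w.(5 - 1)))
step 1: [beta@0.0] ((if false then (let y = false in (\z.8)) else (if false then (\u.8) else (\v.0))) (\w.(5 - 1)))
step 2: [if@0] ((if false then (\u.8) else (\v.0)) (\w.(5 - 1)))
step 3: [if@0] ((\v.0) (\w.(5 - 1)))

Answer: if at 0 : (if false then (\u.8) else (\v.0))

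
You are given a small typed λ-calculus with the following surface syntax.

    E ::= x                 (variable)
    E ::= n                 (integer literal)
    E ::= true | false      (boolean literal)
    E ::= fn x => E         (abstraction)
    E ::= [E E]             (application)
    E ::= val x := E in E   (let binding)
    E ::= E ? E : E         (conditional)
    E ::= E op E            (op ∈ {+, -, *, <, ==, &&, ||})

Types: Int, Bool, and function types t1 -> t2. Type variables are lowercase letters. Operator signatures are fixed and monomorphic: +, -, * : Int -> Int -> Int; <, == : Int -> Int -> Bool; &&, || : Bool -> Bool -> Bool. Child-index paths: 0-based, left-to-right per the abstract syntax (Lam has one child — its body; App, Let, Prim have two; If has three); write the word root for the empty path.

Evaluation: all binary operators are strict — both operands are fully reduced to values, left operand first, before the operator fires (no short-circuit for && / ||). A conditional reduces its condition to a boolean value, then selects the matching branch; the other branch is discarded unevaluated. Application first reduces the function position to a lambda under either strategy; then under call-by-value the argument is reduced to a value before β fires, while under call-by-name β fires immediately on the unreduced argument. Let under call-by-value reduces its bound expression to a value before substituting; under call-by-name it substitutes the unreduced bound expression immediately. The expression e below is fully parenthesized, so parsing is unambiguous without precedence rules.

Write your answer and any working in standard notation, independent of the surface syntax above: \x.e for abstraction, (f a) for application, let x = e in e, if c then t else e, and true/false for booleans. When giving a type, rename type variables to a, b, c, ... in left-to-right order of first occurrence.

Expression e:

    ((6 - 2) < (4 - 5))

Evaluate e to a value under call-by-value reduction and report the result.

Answer: false

Working:
step 0: ((6 - 2) < (4 - 5))
step 1: [delta@0] (4 < (4 - 5))
step 2: [delta@1] (4 < -1)
step 3: [delta@root] false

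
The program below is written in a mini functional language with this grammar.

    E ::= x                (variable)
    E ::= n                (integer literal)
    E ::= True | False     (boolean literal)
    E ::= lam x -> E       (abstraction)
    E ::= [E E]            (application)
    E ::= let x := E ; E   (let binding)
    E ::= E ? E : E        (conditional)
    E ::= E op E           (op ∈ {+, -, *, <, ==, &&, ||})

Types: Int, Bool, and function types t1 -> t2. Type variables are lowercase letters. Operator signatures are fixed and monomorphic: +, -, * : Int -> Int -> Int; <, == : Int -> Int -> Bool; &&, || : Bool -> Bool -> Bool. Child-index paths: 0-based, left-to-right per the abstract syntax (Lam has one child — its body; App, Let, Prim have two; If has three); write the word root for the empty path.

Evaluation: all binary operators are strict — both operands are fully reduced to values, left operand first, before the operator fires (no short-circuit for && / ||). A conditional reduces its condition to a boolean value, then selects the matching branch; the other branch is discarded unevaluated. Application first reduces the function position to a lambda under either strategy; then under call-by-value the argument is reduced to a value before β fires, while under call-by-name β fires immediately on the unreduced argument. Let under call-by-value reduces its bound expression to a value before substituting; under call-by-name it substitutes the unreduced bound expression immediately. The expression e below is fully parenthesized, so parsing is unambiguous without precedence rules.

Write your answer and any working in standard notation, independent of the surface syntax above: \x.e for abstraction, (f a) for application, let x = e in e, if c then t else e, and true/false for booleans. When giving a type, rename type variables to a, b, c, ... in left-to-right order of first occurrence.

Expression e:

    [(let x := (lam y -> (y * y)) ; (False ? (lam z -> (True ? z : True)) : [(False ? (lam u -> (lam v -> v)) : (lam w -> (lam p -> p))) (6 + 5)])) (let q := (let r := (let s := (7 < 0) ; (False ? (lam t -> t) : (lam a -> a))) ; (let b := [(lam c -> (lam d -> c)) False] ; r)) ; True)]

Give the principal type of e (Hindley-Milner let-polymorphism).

Working:
y : a
  unify a ~ Int
y : Int
  unify Int ~ Int
\y._ : Int -> Int
let x : Int -> Int
  unify Bool ~ Bool
  unify Bool ~ Bool
z : b
  unify b ~ Bool
\z._ : Bool -> Bool
  unify Bool ~ Bool
v : d
\v._ : d -> d
\u._ : c -> d -> d
p : f
\p._ : f -> f
\w._ : e -> f -> f
  unify c -> d -> d ~ e -> f -> f
  unify c ~ e
  unify d -> d ~ f -> f
  unify d ~ f
  unify f ~ f
  unify Int ~ Int
  unify Int ~ Int
  unify e -> f -> f ~ Int -> g
  unify e ~ Int
  unify f -> f ~ g
_ _ : f -> f
  unify Bool -> Bool ~ f -> f
  unify Bool ~ f
  unify Bool ~ Bool
  unify Int ~ Int
  unify Int ~ Int
let s : Bool
  unify Bool ~ Bool
t : h
\t._ : h -> h
a : i
\a._ : i -> i
  unify h -> h ~ i -> i
  unify h ~ i
  unify i ~ i
let r : forall. i -> i
c : j
\d._ : k -> j
\c._ : j -> k -> j
  unify j -> k -> j ~ Bool -> l
  unify j ~ Bool
  unify k -> Bool ~ l
_ _ : k -> Bool
let b : forall. k -> Bool
r : m -> m
let q : forall. m -> m
  unify Bool -> Bool ~ Bool -> n
  unify Bool ~ Bool
  unify Bool ~ n
_ _ : Bool

Answer: Bool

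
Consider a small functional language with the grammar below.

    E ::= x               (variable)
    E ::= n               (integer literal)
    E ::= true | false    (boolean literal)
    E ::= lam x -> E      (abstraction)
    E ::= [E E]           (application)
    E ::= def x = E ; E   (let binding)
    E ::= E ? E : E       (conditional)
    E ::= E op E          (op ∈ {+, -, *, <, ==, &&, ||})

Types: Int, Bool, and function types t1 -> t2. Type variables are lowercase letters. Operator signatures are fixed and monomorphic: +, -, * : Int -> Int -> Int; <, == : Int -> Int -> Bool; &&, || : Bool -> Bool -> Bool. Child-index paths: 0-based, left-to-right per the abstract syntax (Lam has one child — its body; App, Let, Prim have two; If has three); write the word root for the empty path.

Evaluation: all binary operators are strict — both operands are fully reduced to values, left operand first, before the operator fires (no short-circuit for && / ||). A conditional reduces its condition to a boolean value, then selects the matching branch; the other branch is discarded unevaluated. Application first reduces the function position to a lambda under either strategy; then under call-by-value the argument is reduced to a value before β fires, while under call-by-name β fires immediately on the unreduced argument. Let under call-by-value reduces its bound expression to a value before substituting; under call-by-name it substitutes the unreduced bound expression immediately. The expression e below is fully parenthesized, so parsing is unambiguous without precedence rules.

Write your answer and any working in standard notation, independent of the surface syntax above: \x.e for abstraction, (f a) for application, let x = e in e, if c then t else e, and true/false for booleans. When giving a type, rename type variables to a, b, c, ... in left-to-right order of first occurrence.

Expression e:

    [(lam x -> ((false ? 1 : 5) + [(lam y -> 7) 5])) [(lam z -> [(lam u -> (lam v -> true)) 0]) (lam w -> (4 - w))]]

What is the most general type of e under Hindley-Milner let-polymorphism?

Working:
  unify Bool ~ Bool
  unify Int ~ Int
  unify Int ~ Int
\y._ : b -> Int
  unify b -> Int ~ Int -> c
  unify b ~ Int
  unify Int ~ c
_ _ : Int
  unify Int ~ Int
\x._ : a -> Int
\v._ : f -> Bool
\u._ : e -> f -> Bool
  unify e -> f -> Bool ~ Int -> g
  unify e ~ Int
  unify f -> Bool ~ g
_ _ : f -> Bool
\z._ : d -> f -> Bool
  unify Int ~ Int
w : h
  unify h ~ Int
\w._ : Int -> Int
  unify d -> f -> Bool ~ (Int -> Int) -> i
  unify d ~ Int -> Int
  unify f -> Bool ~ i
_ _ : f -> Bool
  unify a -> Int ~ (f -> Bool) -> j
  unify a ~ f -> Bool
  unify Int ~ j
_ _ : Int

Answer: Int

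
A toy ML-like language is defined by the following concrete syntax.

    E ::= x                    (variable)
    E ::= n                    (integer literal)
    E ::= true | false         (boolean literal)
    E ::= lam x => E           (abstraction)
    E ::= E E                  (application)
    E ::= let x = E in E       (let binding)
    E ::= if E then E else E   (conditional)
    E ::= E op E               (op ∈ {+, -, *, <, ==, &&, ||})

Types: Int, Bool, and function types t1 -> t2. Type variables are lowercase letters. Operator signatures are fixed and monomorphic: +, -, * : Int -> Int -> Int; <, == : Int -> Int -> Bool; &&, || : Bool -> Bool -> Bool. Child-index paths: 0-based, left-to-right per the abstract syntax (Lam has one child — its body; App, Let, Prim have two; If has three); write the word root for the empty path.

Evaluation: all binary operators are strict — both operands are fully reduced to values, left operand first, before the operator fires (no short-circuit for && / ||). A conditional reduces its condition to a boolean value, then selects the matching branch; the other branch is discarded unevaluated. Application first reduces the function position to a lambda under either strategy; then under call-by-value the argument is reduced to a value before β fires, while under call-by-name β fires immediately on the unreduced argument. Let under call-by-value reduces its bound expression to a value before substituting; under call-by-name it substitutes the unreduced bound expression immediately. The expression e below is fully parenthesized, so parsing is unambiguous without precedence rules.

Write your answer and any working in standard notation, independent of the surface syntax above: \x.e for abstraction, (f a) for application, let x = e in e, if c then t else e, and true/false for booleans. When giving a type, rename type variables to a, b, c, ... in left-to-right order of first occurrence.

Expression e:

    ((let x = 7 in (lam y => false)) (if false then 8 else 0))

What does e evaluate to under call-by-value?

Answer: false

Working:
step 0: ((let x = 7 in (\y.false)) (if false then 8 else 0))
step 1: [let@0] ((\y.false) (if false then 8 else 0))
step 2: [if@1] ((\y.false) 0)
step 3: [beta@root] false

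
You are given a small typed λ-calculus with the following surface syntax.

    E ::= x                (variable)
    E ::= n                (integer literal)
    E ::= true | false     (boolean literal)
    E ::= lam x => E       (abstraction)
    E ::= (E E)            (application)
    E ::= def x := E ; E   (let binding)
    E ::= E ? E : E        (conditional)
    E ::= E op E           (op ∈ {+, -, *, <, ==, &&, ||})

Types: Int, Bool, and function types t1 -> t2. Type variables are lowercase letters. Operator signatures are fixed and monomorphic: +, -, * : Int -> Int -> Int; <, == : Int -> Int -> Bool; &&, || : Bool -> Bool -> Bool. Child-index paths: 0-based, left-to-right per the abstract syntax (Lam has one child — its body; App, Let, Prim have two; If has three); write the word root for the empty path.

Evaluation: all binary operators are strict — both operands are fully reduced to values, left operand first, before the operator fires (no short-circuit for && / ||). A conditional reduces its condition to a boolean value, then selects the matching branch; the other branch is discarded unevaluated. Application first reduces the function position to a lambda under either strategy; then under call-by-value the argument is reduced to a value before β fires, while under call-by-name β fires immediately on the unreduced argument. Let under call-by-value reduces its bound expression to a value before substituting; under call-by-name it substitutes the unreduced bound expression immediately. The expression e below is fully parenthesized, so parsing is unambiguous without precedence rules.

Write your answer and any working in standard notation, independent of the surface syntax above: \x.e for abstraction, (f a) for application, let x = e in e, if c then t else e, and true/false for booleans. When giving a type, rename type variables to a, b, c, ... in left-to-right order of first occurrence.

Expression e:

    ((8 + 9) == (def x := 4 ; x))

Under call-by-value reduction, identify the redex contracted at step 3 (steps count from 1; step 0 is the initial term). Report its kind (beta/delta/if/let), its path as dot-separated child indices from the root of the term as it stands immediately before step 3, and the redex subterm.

Answer: delta at root : (17 == 4)

Derivation:
step 0: ((8 + 9) == (let x = 4 in x))
step 1: [delta@0] (17 == (let x = 4 in x))
step 2: [let@1] (17 == 4)
step 3: [delta@root] false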